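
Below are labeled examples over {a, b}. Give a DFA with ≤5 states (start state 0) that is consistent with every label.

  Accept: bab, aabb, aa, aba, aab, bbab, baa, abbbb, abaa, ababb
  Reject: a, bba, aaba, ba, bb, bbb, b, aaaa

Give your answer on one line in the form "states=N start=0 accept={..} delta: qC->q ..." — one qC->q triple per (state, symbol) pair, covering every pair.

State merging on the prefix tree: take the shortest (then alphabetical) example prefix whose next move is undefined and point that move at state 0, else 1, else 2, ...; a target is out if some Accept/Reject pair would then sit in one state with the same input left (inseparable). If every existing state is out, open a new one.
a: 0a undefined. 0a->0: no, aabb/bb meet in 0 with "bb" left. Open state 1: 0a->1.
b: 0b undefined. 0b->0: ok.
aa: 1a undefined. 1a->0: no, aabb/bb meet in 0. 1a->1: no, aa/a meet in 1. Open state 2: 1a->2.
ab: 1b undefined. 1b->0: no, bab/bb meet in 0. 1b->1: no, bab/a meet in 1. 1b->2: no, abaa/aaaa meet in 2 with "aa" left. Open state 3: 1b->3.
aaa: 2a undefined. 2a->0: ok.
aab: 2b undefined. 2b->0: no, aabb/bb meet in 0. 2b->1: no, aa/aaba meet in 2. 2b->2: ok.
aba: 3a undefined. 3a->0: no, aba/aaba meet in 0. 3a->1: no, aba/a meet in 1. 3a->2: no, abaa/aaba meet in 0. 3a->3: ok.
abb: 3b undefined. 3b->0: no, abbbb/aaba meet in 0. 3b->1: no, abbbb/a meet in 1. 3b->2: ok.
All examples now run through 4 states with every (state, symbol) defined. Accept strings end in {2,3}, Reject strings end in {0,1}; accept={2,3}.

states=4 start=0 accept={2,3} delta: 0a->1 0b->0 1a->2 1b->3 2a->0 2b->2 3a->3 3b->2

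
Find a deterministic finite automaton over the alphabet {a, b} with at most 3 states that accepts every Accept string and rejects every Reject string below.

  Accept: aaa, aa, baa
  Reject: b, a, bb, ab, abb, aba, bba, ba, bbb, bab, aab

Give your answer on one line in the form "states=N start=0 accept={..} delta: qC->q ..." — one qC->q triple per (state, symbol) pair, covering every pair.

states=3 start=0 accept={2} delta: 0a->1 0b->0 1a->2 1b->0 2a->2 2b->0

State merging on the prefix tree: take the shortest (then alphabetical) example prefix whose next move is undefined and point that move at state 0, else 1, else 2, ...; a target is out if some Accept/Reject pair would then sit in one state with the same input left (inseparable). If every existing state is out, open a new one.
a: 0a undefined. 0a->0: no, aaa/a meet in 0. Open state 1: 0a->1.
b: 0b undefined. 0b->0: ok.
aa: 1a undefined. 1a->0: no, aaa/a meet in 1. 1a->1: no, aaa/a meet in 1. Open state 2: 1a->2.
ab: 1b undefined. 1b->0: ok.
aaa: 2a undefined. 2a->0: no, aaa/b meet in 0. 2a->1: no, aaa/a meet in 1. 2a->2: ok.
aab: 2b undefined. 2b->0: ok.
All examples now run through 3 states with every (state, symbol) defined. Accept strings end in {2}, Reject strings end in {0,1}; accept={2}.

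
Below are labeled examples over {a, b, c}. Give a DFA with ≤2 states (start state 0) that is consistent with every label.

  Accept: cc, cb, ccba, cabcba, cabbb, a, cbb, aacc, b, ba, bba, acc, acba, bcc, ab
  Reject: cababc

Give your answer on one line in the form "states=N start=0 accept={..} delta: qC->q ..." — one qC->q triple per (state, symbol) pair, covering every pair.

State merging on the prefix tree: take the shortest (then alphabetical) example prefix whose next move is undefined and point that move at state 0, else 1, else 2, ...; a target is out if some Accept/Reject pair would then sit in one state with the same input left (inseparable). If every existing state is out, open a new one.
a: 0a undefined. 0a->0: ok.
b: 0b undefined. 0b->0: ok.
c: 0c undefined. 0c->0: no, cc/cababc meet in 0. Open state 1: 0c->1.
ca: 1a undefined. 1a->0: ok.
cb: 1b undefined. 1b->0: ok.
cc: 1c undefined. 1c->0: ok.
All examples now run through 2 states with every (state, symbol) defined. Accept strings end in {0}, Reject strings end in {1}; accept={0}.

states=2 start=0 accept={0} delta: 0a->0 0b->0 0c->1 1a->0 1b->0 1c->0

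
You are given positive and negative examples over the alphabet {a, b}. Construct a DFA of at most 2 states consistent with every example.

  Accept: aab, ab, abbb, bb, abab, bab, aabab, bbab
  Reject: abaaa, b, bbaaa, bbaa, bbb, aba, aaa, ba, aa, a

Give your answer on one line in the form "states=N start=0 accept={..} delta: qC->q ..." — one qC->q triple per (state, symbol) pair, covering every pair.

states=2 start=0 accept={0} delta: 0a->1 0b->1 1a->1 1b->0

State merging on the prefix tree: take the shortest (then alphabetical) example prefix whose next move is undefined and point that move at state 0, else 1, else 2, ...; a target is out if some Accept/Reject pair would then sit in one state with the same input left (inseparable). If every existing state is out, open a new one.
a: 0a undefined. 0a->0: no, aab/b meet in 0 with "b" left. Open state 1: 0a->1.
b: 0b undefined. 0b->0: no, bb/b meet in 0. 0b->1: ok.
aa: 1a undefined. 1a->0: no, aab/b meet in 1. 1a->1: ok.
ab: 1b undefined. 1b->0: ok.
All examples now run through 2 states with every (state, symbol) defined. Accept strings end in {0}, Reject strings end in {1}; accept={0}.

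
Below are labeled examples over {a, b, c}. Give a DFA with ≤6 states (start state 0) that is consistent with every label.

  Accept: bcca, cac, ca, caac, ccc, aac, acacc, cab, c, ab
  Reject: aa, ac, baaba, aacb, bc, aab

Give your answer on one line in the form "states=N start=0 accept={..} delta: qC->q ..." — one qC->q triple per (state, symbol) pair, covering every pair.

states=4 start=0 accept={2,3} delta: 0a->1 0b->1 0c->2 1a->0 1b->3 1c->0 2a->3 2b->0 2c->0 3a->0 3b->2 3c->2

State merging on the prefix tree: take the shortest (then alphabetical) example prefix whose next move is undefined and point that move at state 0, else 1, else 2, ...; a target is out if some Accept/Reject pair would then sit in one state with the same input left (inseparable). If every existing state is out, open a new one.
a: 0a undefined. 0a->0: no, aac/ac meet in 0 with "c" left. Open state 1: 0a->1.
b: 0b undefined. 0b->0: no, c/bc meet in 0 with "c" left. 0b->1: ok.
c: 0c undefined. 0c->0: no, cac/ac meet in 1 with "c" left. 0c->1: no, ca/aa meet in 1 with "a" left. Open state 2: 0c->2.
aa: 1a undefined. 1a->0: ok.
ab: 1b undefined. 1b->0: no, ab/aa meet in 0. 1b->1: no, ab/aab meet in 1. 1b->2: no, ca/baaba meet in 2 with "a" left. Open state 3: 1b->3.
ac: 1c undefined. 1c->0: ok.
ca: 2a undefined. 2a->0: no, bcca/aa meet in 0. 2a->1: no, bcca/aab meet in 1. 2a->2: no, cab/aacb meet in 2 with "b" left. 2a->3: ok.
cc: 2c undefined. 2c->0: ok.
caa: 3a undefined. 3a->0: ok.
cab: 3b undefined. 3b->0: no, cab/aa meet in 0. 3b->1: no, cab/aab meet in 1. 3b->2: ok.
cac: 3c undefined. 3c->0: no, cac/aa meet in 0. 3c->1: no, cac/aab meet in 1. 3c->2: ok.
aacb: 2b undefined. 2b->0: ok.
All examples now run through 4 states with every (state, symbol) defined. Accept strings end in {2,3}, Reject strings end in {0,1}; accept={2,3}.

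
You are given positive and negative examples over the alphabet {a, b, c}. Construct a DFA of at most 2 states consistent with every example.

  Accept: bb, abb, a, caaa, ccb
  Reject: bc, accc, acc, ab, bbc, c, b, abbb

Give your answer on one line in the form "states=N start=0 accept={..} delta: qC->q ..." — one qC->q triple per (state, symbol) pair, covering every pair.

states=2 start=0 accept={0} delta: 0a->0 0b->1 0c->1 1a->0 1b->0 1c->1

Grow the machine one transition at a time. Run the examples from 0; the earliest place one falls off (shortest prefix, ties alphabetical) gets sent to the lowest-numbered state that keeps every Accept/Reject pair distinguishable — a pair clashes when both reach the same state with identical unread suffix — and to a fresh state only if none does.
a: 0a undefined. 0a->0: ok.
b: 0b undefined. 0b->0: no, bb/ab meet in 0. Open state 1: 0b->1.
c: 0c undefined. 0c->0: no, a/accc meet in 0. 0c->1: ok.
bb: 1b undefined. 1b->0: ok.
bc: 1c undefined. 1c->0: no, bb/bc meet in 0. 1c->1: ok.
ca: 1a undefined. 1a->0: ok.
All examples now run through 2 states with every (state, symbol) defined. Accept strings end in {0}, Reject strings end in {1}; accept={0}.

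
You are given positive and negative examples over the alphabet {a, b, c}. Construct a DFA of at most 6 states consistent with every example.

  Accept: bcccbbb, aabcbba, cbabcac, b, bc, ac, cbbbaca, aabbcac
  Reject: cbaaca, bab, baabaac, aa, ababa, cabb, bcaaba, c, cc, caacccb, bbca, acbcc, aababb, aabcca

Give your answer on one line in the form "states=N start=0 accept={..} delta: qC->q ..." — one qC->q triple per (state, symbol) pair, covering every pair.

State merging on the prefix tree: take the shortest (then alphabetical) example prefix whose next move is undefined and point that move at state 0, else 1, else 2, ...; a target is out if some Accept/Reject pair would then sit in one state with the same input left (inseparable). If every existing state is out, open a new one.
a: 0a undefined. 0a->0: no, ac/c meet in 0 with "c" left. Open state 1: 0a->1.
b: 0b undefined. 0b->0: no, bc/c meet in 0 with "c" left. 0b->1: ok.
c: 0c undefined. 0c->0: ok.
aa: 1a undefined. 1a->0: no, b/bab meet in 1. 1a->1: no, b/aa meet in 1. Open state 2: 1a->2.
ab: 1b undefined. 1b->0: no, b/ababa meet in 1. 1b->1: no, b/cabb meet in 1. 1b->2: ok.
ac: 1c undefined. 1c->0: no, bcccbbb/bab meet in 2 with "b" left. 1c->1: ok.
aab: 2b undefined. 2b->0: no, bcccbbb/aabcca meet in 1. 2b->1: no, bcccbbb/aa meet in 2. 2b->2: no, bcccbbb/bab meet in 2. Open state 3: 2b->3.
aba: 2a undefined. 2a->0: no, b/cbaaca meet in 1. 2a->1: no, b/ababa meet in 1. 2a->2: ok.
bbc: 2c undefined. 2c->0: no, b/cbaaca meet in 1. 2c->1: no, b/acbcc meet in 1. 2c->2: ok.
aaba: 3a undefined. 3a->0: no, b/baabaac meet in 1. 3a->1: no, b/ababa meet in 1. 3a->2: no, bcccbbb/aababb meet in 3 with "b" left. 3a->3: ok.
aabb: 3b undefined. 3b->0: no, bcccbbb/c meet in 0. 3b->1: no, aabbcac/cbaaca meet in 2. 3b->2: no, bcccbbb/cbaaca meet in 2. 3b->3: no, bcccbbb/bab meet in 3. Open state 4: 3b->4.
aabc: 3c undefined. 3c->0: no, aabcbba/cbaaca meet in 2. 3c->1: no, aabcbba/bab meet in 3. 3c->2: no, cbabcac/cbaaca meet in 2. 3c->3: no, cbabcac/bab meet in 3. 3c->4: no, bcccbbb/baabaac meet in 4. Open state 5: 3c->5.
aabbc: 4c undefined. 4c->0: ok.
aabcb: 5b undefined. 5b->0: no, aabcbba/cbaaca meet in 2. 5b->1: no, aabcbba/cbaaca meet in 2. 5b->2: no, aabcbba/bab meet in 3. 5b->3: ok.
aabcc: 5c undefined. 5c->0: no, b/aabcca meet in 1. 5c->1: ok.
aababb: 4b undefined. 4b->0: ok.
cbabca: 5a undefined. 5a->0: no, cbabcac/c meet in 0. 5a->1: ok.
aabcbba: 4a undefined. 4a->0: no, aabcbba/c meet in 0. 4a->1: ok.
All examples now run through 6 states with every (state, symbol) defined. Accept strings end in {1,4}, Reject strings end in {0,2,3,5}; accept={1,4}.

states=6 start=0 accept={1,4} delta: 0a->1 0b->1 0c->0 1a->2 1b->2 1c->1 2a->2 2b->3 2c->2 3a->3 3b->4 3c->5 4a->1 4b->0 4c->0 5a->1 5b->3 5c->1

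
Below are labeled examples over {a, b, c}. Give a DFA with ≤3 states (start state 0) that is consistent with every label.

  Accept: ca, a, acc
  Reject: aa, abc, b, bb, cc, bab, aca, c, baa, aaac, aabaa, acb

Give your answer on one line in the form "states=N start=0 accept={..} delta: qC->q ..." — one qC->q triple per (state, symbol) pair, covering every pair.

states=3 start=0 accept={1} delta: 0a->1 0b->0 0c->0 1a->0 1b->0 1c->2 2a->0 2b->0 2c->1

State merging on the prefix tree: take the shortest (then alphabetical) example prefix whose next move is undefined and point that move at state 0, else 1, else 2, ...; a target is out if some Accept/Reject pair would then sit in one state with the same input left (inseparable). If every existing state is out, open a new one.
a: 0a undefined. 0a->0: no, ca/aca meet in 0 with "ca" left. Open state 1: 0a->1.
b: 0b undefined. 0b->0: ok.
c: 0c undefined. 0c->0: ok.
aa: 1a undefined. 1a->0: ok.
ab: 1b undefined. 1b->0: ok.
ac: 1c undefined. 1c->0: no, ca/aca meet in 1. 1c->1: no, ca/aaac meet in 1. Open state 2: 1c->2.
aca: 2a undefined. 2a->0: ok.
acb: 2b undefined. 2b->0: ok.
acc: 2c undefined. 2c->0: no, acc/aa meet in 0. 2c->1: ok.
All examples now run through 3 states with every (state, symbol) defined. Accept strings end in {1}, Reject strings end in {0,2}; accept={1}.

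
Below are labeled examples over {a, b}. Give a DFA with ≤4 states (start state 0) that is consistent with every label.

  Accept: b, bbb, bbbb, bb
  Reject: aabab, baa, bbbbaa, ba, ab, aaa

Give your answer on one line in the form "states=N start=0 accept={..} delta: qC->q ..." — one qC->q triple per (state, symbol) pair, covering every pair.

states=2 start=0 accept={0} delta: 0a->1 0b->0 1a->1 1b->1

Grow the machine one transition at a time. Run the examples from 0; the earliest place one falls off (shortest prefix, ties alphabetical) gets sent to the lowest-numbered state that keeps every Accept/Reject pair distinguishable — a pair clashes when both reach the same state with identical unread suffix — and to a fresh state only if none does.
a: 0a undefined. 0a->0: no, b/ab meet in 0 with "b" left. Open state 1: 0a->1.
b: 0b undefined. 0b->0: ok.
aa: 1a undefined. 1a->0: no, b/baa meet in 0. 1a->1: ok.
ab: 1b undefined. 1b->0: no, b/aabab meet in 0. 1b->1: ok.
All examples now run through 2 states with every (state, symbol) defined. Accept strings end in {0}, Reject strings end in {1}; accept={0}.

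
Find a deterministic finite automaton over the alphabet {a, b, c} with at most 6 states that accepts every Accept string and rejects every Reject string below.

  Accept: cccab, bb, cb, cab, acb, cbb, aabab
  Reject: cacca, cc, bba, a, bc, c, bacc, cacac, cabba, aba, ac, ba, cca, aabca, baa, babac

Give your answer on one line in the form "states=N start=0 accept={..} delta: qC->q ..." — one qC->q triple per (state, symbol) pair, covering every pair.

states=2 start=0 accept={1} delta: 0a->0 0b->1 0c->0 1a->0 1b->1 1c->0

Grow the machine one transition at a time. Run the examples from 0; the earliest place one falls off (shortest prefix, ties alphabetical) gets sent to the lowest-numbered state that keeps every Accept/Reject pair distinguishable — a pair clashes when both reach the same state with identical unread suffix — and to a fresh state only if none does.
a: 0a undefined. 0a->0: ok.
b: 0b undefined. 0b->0: no, bb/bba meet in 0. Open state 1: 0b->1.
c: 0c undefined. 0c->0: ok.
ba: 1a undefined. 1a->0: ok.
bb: 1b undefined. 1b->0: no, bb/cacca meet in 0. 1b->1: ok.
bc: 1c undefined. 1c->0: ok.
All examples now run through 2 states with every (state, symbol) defined. Accept strings end in {1}, Reject strings end in {0}; accept={1}.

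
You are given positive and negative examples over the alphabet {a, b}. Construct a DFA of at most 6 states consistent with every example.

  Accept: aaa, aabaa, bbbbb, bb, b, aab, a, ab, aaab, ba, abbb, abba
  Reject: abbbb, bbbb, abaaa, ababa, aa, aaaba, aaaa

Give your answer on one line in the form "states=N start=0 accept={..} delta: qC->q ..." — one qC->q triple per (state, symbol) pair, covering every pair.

states=5 start=0 accept={1,2,3} delta: 0a->1 0b->2 1a->0 1b->3 2a->2 2b->1 3a->4 3b->4 4a->1 4b->3

Fold the examples into a partial DFA from state 0: repeatedly fix the first undefined (state, symbol) met by the shortest-then-alphabetical prefix, trying targets in increasing order and rejecting any under which an Accept and a Reject string meet in one state with the same remainder; add a state when all current targets are rejected. Accepting states are where Accept strings end.
a: 0a undefined. 0a->0: no, aaa/aa meet in 0. Open state 1: 0a->1.
b: 0b undefined. 0b->0: no, bbbbb/bbbb meet in 0. 0b->1: no, bbbbb/abbbb meet in 1 with "bbbb" left. Open state 2: 0b->2.
aa: 1a undefined. 1a->0: ok.
ab: 1b undefined. 1b->0: no, aaa/abaaa meet in 1. 1b->1: no, aaa/abbbb meet in 1. 1b->2: no, ba/aaaba meet in 2 with "a" left. Open state 3: 1b->3.
ba: 2a undefined. 2a->0: no, ba/aa meet in 0. 2a->1: no, aabaa/aa meet in 0. 2a->2: ok.
bb: 2b undefined. 2b->0: no, bb/bbbb meet in 0. 2b->1: ok.
aba: 3a undefined. 3a->0: no, aabaa/ababa meet in 2. 3a->1: no, aaa/abaaa meet in 1. 3a->2: no, aabaa/abaaa meet in 2. 3a->3: no, ab/abaaa meet in 3. Open state 4: 3a->4.
abb: 3b undefined. 3b->0: no, aaa/abbbb meet in 1. 3b->1: no, aaa/abbbb meet in 1. 3b->2: no, aabaa/bbbb meet in 2. 3b->3: no, bbbbb/abbbb meet in 3. 3b->4: ok.
abaa: 4a undefined. 4a->0: no, aaa/abaaa meet in 1. 4a->1: ok.
abab: 4b undefined. 4b->0: no, aaa/ababa meet in 1. 4b->1: no, ab/abbbb meet in 3. 4b->2: no, aaa/abbbb meet in 1. 4b->3: ok.
All examples now run through 5 states with every (state, symbol) defined. Accept strings end in {1,2,3}, Reject strings end in {0,4}; accept={1,2,3}.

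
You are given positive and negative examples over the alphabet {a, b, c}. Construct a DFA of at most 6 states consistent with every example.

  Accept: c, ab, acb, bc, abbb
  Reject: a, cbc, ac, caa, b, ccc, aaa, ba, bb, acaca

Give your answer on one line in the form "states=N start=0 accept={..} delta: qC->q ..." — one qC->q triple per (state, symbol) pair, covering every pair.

Grow the machine one transition at a time. Run the examples from 0; the earliest place one falls off (shortest prefix, ties alphabetical) gets sent to the lowest-numbered state that keeps every Accept/Reject pair distinguishable — a pair clashes when both reach the same state with identical unread suffix — and to a fresh state only if none does.
a: 0a undefined. 0a->0: no, c/ac meet in 0 with "c" left. Open state 1: 0a->1.
b: 0b undefined. 0b->0: ok.
c: 0c undefined. 0c->0: no, c/cbc meet in 0. 0c->1: no, c/a meet in 1. Open state 2: 0c->2.
aa: 1a undefined. 1a->0: ok.
ab: 1b undefined. 1b->0: no, ab/b meet in 0. 1b->1: no, ab/a meet in 1. 1b->2: ok.
ac: 1c undefined. 1c->0: no, acb/ac meet in 0. 1c->1: ok.
ca: 2a undefined. 2a->0: ok.
cb: 2b undefined. 2b->0: no, c/cbc meet in 2. 2b->1: ok.
cc: 2c undefined. 2c->0: no, c/ccc meet in 2. 2c->1: ok.
All examples now run through 3 states with every (state, symbol) defined. Accept strings end in {2}, Reject strings end in {0,1}; accept={2}.

states=3 start=0 accept={2} delta: 0a->1 0b->0 0c->2 1a->0 1b->2 1c->1 2a->0 2b->1 2c->1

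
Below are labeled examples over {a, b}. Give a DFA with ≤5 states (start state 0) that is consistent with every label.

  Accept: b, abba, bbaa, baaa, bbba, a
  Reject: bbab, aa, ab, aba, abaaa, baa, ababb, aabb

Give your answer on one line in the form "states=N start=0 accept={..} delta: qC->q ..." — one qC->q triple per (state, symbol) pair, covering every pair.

Grow the machine one transition at a time. Run the examples from 0; the earliest place one falls off (shortest prefix, ties alphabetical) gets sent to the lowest-numbered state that keeps every Accept/Reject pair distinguishable — a pair clashes when both reach the same state with identical unread suffix — and to a fresh state only if none does.
a: 0a undefined. 0a->0: no, b/ab meet in 0 with "b" left. Open state 1: 0a->1.
b: 0b undefined. 0b->0: no, bbaa/aa meet in 1 with "a" left. 0b->1: ok.
aa: 1a undefined. 1a->0: no, b/baa meet in 1. 1a->1: no, b/aa meet in 1. Open state 2: 1a->2.
ab: 1b undefined. 1b->0: no, b/aba meet in 1. 1b->1: no, b/ab meet in 1. 1b->2: ok.
aab: 2b undefined. 2b->0: no, b/aabb meet in 1. 2b->1: no, abba/aa meet in 2. 2b->2: no, abba/aba meet in 2 with "a" left. Open state 3: 2b->3.
aba: 2a undefined. 2a->0: no, b/bbab meet in 1. 2a->1: no, b/aba meet in 1. 2a->2: no, bbaa/aa meet in 2. 2a->3: ok.
aabb: 3b undefined. 3b->0: no, b/ababb meet in 1. 3b->1: no, b/bbab meet in 1. 3b->2: ok.
abaa: 3a undefined. 3a->0: no, b/abaaa meet in 1. 3a->1: ok.
All examples now run through 4 states with every (state, symbol) defined. Accept strings end in {1}, Reject strings end in {2,3}; accept={1}.

states=4 start=0 accept={1} delta: 0a->1 0b->1 1a->2 1b->2 2a->3 2b->3 3a->1 3b->2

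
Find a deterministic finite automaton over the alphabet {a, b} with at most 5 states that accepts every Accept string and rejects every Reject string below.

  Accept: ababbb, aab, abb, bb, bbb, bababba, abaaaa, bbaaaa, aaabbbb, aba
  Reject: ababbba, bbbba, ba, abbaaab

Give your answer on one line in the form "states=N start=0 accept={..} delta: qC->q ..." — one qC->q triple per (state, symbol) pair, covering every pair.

State merging on the prefix tree: take the shortest (then alphabetical) example prefix whose next move is undefined and point that move at state 0, else 1, else 2, ...; a target is out if some Accept/Reject pair would then sit in one state with the same input left (inseparable). If every existing state is out, open a new one.
a: 0a undefined. 0a->0: no, aba/ba meet in 0 with "ba" left. Open state 1: 0a->1.
b: 0b undefined. 0b->0: ok.
aa: 1a undefined. 1a->0: ok.
ab: 1b undefined. 1b->0: no, ababbb/abbaaab meet in 0. 1b->1: no, ababbb/abbaaab meet in 0. Open state 2: 1b->2.
aba: 2a undefined. 2a->0: no, bababba/ababbba meet in 1. 2a->1: no, aba/bbbba meet in 1. 2a->2: ok.
abb: 2b undefined. 2b->0: no, bababba/ababbba meet in 1. 2b->1: no, ababbb/bbbba meet in 1. 2b->2: no, ababbb/ababbba meet in 2. Open state 3: 2b->3.
abba: 3a undefined. 3a->0: no, aab/abbaaab meet in 0. 3a->1: no, abaaaa/abbaaab meet in 2. 3a->2: no, abb/abbaaab meet in 3. 3a->3: ok.
ababb: 3b undefined. 3b->0: no, ababbb/abbaaab meet in 0. 3b->1: no, ababbb/ababbba meet in 2. 3b->2: no, ababbb/ababbba meet in 3. 3b->3: no, ababbb/ababbba meet in 3. Open state 4: 3b->4.
ababbb: 4b undefined. 4b->0: ok.
bababba: 4a undefined. 4a->0: ok.
All examples now run through 5 states with every (state, symbol) defined. Accept strings end in {0,2,3}, Reject strings end in {1,4}; accept={0,2,3}.

states=5 start=0 accept={0,2,3} delta: 0a->1 0b->0 1a->0 1b->2 2a->2 2b->3 3a->3 3b->4 4a->0 4b->0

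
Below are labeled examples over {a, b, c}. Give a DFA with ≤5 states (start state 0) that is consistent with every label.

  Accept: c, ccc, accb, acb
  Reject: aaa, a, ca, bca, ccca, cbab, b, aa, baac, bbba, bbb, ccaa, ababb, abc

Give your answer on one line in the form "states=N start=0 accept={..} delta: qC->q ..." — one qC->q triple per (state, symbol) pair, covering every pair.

Fold the examples into a partial DFA from state 0: repeatedly fix the first undefined (state, symbol) met by the shortest-then-alphabetical prefix, trying targets in increasing order and rejecting any under which an Accept and a Reject string meet in one state with the same remainder; add a state when all current targets are rejected. Accepting states are where Accept strings end.
a: 0a undefined. 0a->0: ok.
b: 0b undefined. 0b->0: no, c/baac meet in 0 with "c" left. Open state 1: 0b->1.
c: 0c undefined. 0c->0: no, c/aaa meet in 0. 0c->1: no, c/b meet in 1. Open state 2: 0c->2.
ba: 1a undefined. 1a->0: no, c/baac meet in 2. 1a->1: ok.
bb: 1b undefined. 1b->0: ok.
bc: 1c undefined. 1c->0: ok.
ca: 2a undefined. 2a->0: ok.
cb: 2b undefined. 2b->0: no, acb/aaa meet in 0. 2b->1: no, acb/b meet in 1. 2b->2: ok.
cc: 2c undefined. 2c->0: no, accb/cbab meet in 1. 2c->1: no, ccc/aaa meet in 0. 2c->2: ok.
All examples now run through 3 states with every (state, symbol) defined. Accept strings end in {2}, Reject strings end in {0,1}; accept={2}.

states=3 start=0 accept={2} delta: 0a->0 0b->1 0c->2 1a->1 1b->0 1c->0 2a->0 2b->2 2c->2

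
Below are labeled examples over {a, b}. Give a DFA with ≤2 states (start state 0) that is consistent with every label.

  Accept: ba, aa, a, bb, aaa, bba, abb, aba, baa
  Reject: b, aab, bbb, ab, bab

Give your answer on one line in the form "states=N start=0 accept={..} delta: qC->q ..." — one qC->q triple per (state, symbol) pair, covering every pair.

states=2 start=0 accept={0} delta: 0a->0 0b->1 1a->0 1b->0

Grow the machine one transition at a time. Run the examples from 0; the earliest place one falls off (shortest prefix, ties alphabetical) gets sent to the lowest-numbered state that keeps every Accept/Reject pair distinguishable — a pair clashes when both reach the same state with identical unread suffix — and to a fresh state only if none does.
a: 0a undefined. 0a->0: ok.
b: 0b undefined. 0b->0: no, ba/b meet in 0. Open state 1: 0b->1.
ba: 1a undefined. 1a->0: ok.
bb: 1b undefined. 1b->0: ok.
All examples now run through 2 states with every (state, symbol) defined. Accept strings end in {0}, Reject strings end in {1}; accept={0}.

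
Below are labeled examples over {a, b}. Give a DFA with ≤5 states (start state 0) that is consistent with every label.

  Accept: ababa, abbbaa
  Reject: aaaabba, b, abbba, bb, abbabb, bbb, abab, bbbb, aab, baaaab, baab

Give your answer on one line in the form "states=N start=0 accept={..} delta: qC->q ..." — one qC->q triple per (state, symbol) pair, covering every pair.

State merging on the prefix tree: take the shortest (then alphabetical) example prefix whose next move is undefined and point that move at state 0, else 1, else 2, ...; a target is out if some Accept/Reject pair would then sit in one state with the same input left (inseparable). If every existing state is out, open a new one.
a: 0a undefined. 0a->0: ok.
b: 0b undefined. 0b->0: no, ababa/aaaabba meet in 0. Open state 1: 0b->1.
ba: 1a undefined. 1a->0: ok.
bb: 1b undefined. 1b->0: no, ababa/aaaabba meet in 0. 1b->1: no, ababa/aaaabba meet in 0. Open state 2: 1b->2.
bbb: 2b undefined. 2b->0: no, ababa/abbba meet in 0. 2b->1: no, ababa/abbba meet in 0. 2b->2: ok.
abba: 2a undefined. 2a->0: no, ababa/aaaabba meet in 0. 2a->1: ok.
All examples now run through 3 states with every (state, symbol) defined. Accept strings end in {0}, Reject strings end in {1,2}; accept={0}.

states=3 start=0 accept={0} delta: 0a->0 0b->1 1a->0 1b->2 2a->1 2b->2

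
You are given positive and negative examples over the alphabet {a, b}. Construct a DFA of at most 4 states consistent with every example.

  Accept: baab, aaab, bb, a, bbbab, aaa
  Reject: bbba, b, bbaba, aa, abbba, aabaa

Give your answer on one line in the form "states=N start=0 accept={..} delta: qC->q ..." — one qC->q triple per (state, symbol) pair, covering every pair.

Fold the examples into a partial DFA from state 0: repeatedly fix the first undefined (state, symbol) met by the shortest-then-alphabetical prefix, trying targets in increasing order and rejecting any under which an Accept and a Reject string meet in one state with the same remainder; add a state when all current targets are rejected. Accepting states are where Accept strings end.
a: 0a undefined. 0a->0: no, aaab/b meet in 0 with "b" left. Open state 1: 0a->1.
b: 0b undefined. 0b->0: no, bb/b meet in 0. 0b->1: no, a/b meet in 1. Open state 2: 0b->2.
aa: 1a undefined. 1a->0: ok.
ab: 1b undefined. 1b->0: no, aaab/aa meet in 0. 1b->1: ok.
ba: 2a undefined. 2a->0: no, baab/aabaa meet in 1. 2a->1: no, baab/b meet in 2. 2a->2: ok.
bb: 2b undefined. 2b->0: no, baab/bbaba meet in 0. 2b->1: no, bbbab/b meet in 2. 2b->2: no, baab/bbba meet in 2. Open state 3: 2b->3.
bba: 3a undefined. 3a->0: ok.
bbb: 3b undefined. 3b->0: no, aaab/bbba meet in 1. 3b->1: no, bbbab/b meet in 2. 3b->2: ok.
All examples now run through 4 states with every (state, symbol) defined. Accept strings end in {1,3}, Reject strings end in {0,2}; accept={1,3}.

states=4 start=0 accept={1,3} delta: 0a->1 0b->2 1a->0 1b->1 2a->2 2b->3 3a->0 3b->2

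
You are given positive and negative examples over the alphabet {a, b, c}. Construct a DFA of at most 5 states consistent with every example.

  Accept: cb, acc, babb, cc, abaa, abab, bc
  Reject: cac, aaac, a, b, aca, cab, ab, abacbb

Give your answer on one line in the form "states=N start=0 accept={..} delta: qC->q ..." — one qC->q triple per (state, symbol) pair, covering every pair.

Fold the examples into a partial DFA from state 0: repeatedly fix the first undefined (state, symbol) met by the shortest-then-alphabetical prefix, trying targets in increasing order and rejecting any under which an Accept and a Reject string meet in one state with the same remainder; add a state when all current targets are rejected. Accepting states are where Accept strings end.
a: 0a undefined. 0a->0: ok.
b: 0b undefined. 0b->0: no, babb/a meet in 0. Open state 1: 0b->1.
c: 0c undefined. 0c->0: no, cb/b meet in 1. 0c->1: no, abab/cab meet in 1 with "ab" left. Open state 2: 0c->2.
ba: 1a undefined. 1a->0: no, abaa/a meet in 0. 1a->1: no, abaa/b meet in 1. 1a->2: no, abaa/aca meet in 2 with "a" left. Open state 3: 1a->3.
bc: 1c undefined. 1c->0: no, bc/a meet in 0. 1c->1: no, bc/b meet in 1. 1c->2: no, bc/aaac meet in 2. 1c->3: ok.
ca: 2a undefined. 2a->0: ok.
cb: 2b undefined. 2b->0: no, cb/a meet in 0. 2b->1: no, cb/b meet in 1. 2b->2: no, cb/cac meet in 2. 2b->3: ok.
cc: 2c undefined. 2c->0: no, acc/a meet in 0. 2c->1: no, acc/b meet in 1. 2c->2: no, acc/cac meet in 2. 2c->3: ok.
bab: 3b undefined. 3b->0: no, babb/b meet in 1. 3b->1: no, abab/b meet in 1. 3b->2: no, abab/cac meet in 2. 3b->3: ok.
abaa: 3a undefined. 3a->0: no, abaa/a meet in 0. 3a->1: no, abaa/b meet in 1. 3a->2: no, abaa/cac meet in 2. 3a->3: ok.
abac: 3c undefined. 3c->0: ok.
abacbb: 1b undefined. 1b->0: ok.
All examples now run through 4 states with every (state, symbol) defined. Accept strings end in {3}, Reject strings end in {0,1,2}; accept={3}.

states=4 start=0 accept={3} delta: 0a->0 0b->1 0c->2 1a->3 1b->0 1c->3 2a->0 2b->3 2c->3 3a->3 3b->3 3c->0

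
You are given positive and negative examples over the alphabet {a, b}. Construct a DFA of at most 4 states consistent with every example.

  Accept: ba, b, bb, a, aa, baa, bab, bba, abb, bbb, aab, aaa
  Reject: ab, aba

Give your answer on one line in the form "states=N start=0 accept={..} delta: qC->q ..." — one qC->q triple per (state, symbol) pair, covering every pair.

Fold the examples into a partial DFA from state 0: repeatedly fix the first undefined (state, symbol) met by the shortest-then-alphabetical prefix, trying targets in increasing order and rejecting any under which an Accept and a Reject string meet in one state with the same remainder; add a state when all current targets are rejected. Accepting states are where Accept strings end.
a: 0a undefined. 0a->0: no, ba/aba meet in 0 with "ba" left. Open state 1: 0a->1.
b: 0b undefined. 0b->0: no, bab/ab meet in 1 with "b" left. 0b->1: no, bb/ab meet in 1 with "b" left. Open state 2: 0b->2.
aa: 1a undefined. 1a->0: ok.
ab: 1b undefined. 1b->0: no, a/aba meet in 1. 1b->1: no, a/ab meet in 1. 1b->2: no, ba/aba meet in 2 with "a" left. Open state 3: 1b->3.
ba: 2a undefined. 2a->0: ok.
bb: 2b undefined. 2b->0: ok.
aba: 3a undefined. 3a->0: no, ba/aba meet in 0. 3a->1: no, a/aba meet in 1. 3a->2: no, b/aba meet in 2. 3a->3: ok.
abb: 3b undefined. 3b->0: ok.
All examples now run through 4 states with every (state, symbol) defined. Accept strings end in {0,1,2}, Reject strings end in {3}; accept={0,1,2}.

states=4 start=0 accept={0,1,2} delta: 0a->1 0b->2 1a->0 1b->3 2a->0 2b->0 3a->3 3b->0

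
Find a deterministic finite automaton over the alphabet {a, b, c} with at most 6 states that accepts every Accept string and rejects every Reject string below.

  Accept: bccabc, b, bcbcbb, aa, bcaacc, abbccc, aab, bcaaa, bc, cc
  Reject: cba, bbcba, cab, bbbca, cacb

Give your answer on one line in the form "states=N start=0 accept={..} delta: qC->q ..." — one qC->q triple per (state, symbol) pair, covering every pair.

State merging on the prefix tree: take the shortest (then alphabetical) example prefix whose next move is undefined and point that move at state 0, else 1, else 2, ...; a target is out if some Accept/Reject pair would then sit in one state with the same input left (inseparable). If every existing state is out, open a new one.
a: 0a undefined. 0a->0: ok.
b: 0b undefined. 0b->0: ok.
c: 0c undefined. 0c->0: no, bccabc/cba meet in 0. Open state 1: 0c->1.
ca: 1a undefined. 1a->0: no, b/cab meet in 0. 1a->1: no, bcaaa/bbbca meet in 1. Open state 2: 1a->2.
cb: 1b undefined. 1b->0: no, b/cba meet in 0. 1b->1: ok.
cc: 1c undefined. 1c->0: ok.
cab: 2b undefined. 2b->0: no, b/cab meet in 0. 2b->1: no, bccabc/cab meet in 1. 2b->2: ok.
cac: 2c undefined. 2c->0: no, b/cacb meet in 0. 2c->1: no, bccabc/cacb meet in 1. 2c->2: ok.
bcaa: 2a undefined. 2a->0: ok.
All examples now run through 3 states with every (state, symbol) defined. Accept strings end in {0,1}, Reject strings end in {2}; accept={0,1}.

states=3 start=0 accept={0,1} delta: 0a->0 0b->0 0c->1 1a->2 1b->1 1c->0 2a->0 2b->2 2c->2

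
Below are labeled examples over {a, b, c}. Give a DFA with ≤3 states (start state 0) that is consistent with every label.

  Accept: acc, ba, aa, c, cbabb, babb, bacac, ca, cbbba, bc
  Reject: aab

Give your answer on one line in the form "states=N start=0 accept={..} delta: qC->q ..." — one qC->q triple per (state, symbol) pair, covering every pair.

states=2 start=0 accept={0} delta: 0a->0 0b->1 0c->0 1a->0 1b->0 1c->0

Grow the machine one transition at a time. Run the examples from 0; the earliest place one falls off (shortest prefix, ties alphabetical) gets sent to the lowest-numbered state that keeps every Accept/Reject pair distinguishable — a pair clashes when both reach the same state with identical unread suffix — and to a fresh state only if none does.
a: 0a undefined. 0a->0: ok.
b: 0b undefined. 0b->0: no, ba/aab meet in 0. Open state 1: 0b->1.
c: 0c undefined. 0c->0: ok.
ba: 1a undefined. 1a->0: ok.
bc: 1c undefined. 1c->0: ok.
cbb: 1b undefined. 1b->0: ok.
All examples now run through 2 states with every (state, symbol) defined. Accept strings end in {0}, Reject strings end in {1}; accept={0}.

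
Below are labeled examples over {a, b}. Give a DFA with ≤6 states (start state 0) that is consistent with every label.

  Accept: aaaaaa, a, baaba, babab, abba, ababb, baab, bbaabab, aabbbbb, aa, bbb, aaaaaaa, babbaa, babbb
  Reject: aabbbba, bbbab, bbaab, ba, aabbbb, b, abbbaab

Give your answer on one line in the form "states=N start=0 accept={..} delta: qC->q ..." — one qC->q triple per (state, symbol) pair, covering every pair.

states=5 start=0 accept={0,3,4} delta: 0a->0 0b->1 1a->2 1b->3 2a->1 2b->4 3a->0 3b->0 4a->1 4b->3

State merging on the prefix tree: take the shortest (then alphabetical) example prefix whose next move is undefined and point that move at state 0, else 1, else 2, ...; a target is out if some Accept/Reject pair would then sit in one state with the same input left (inseparable). If every existing state is out, open a new one.
a: 0a undefined. 0a->0: ok.
b: 0b undefined. 0b->0: no, aaaaaa/aabbbba meet in 0. Open state 1: 0b->1.
ba: 1a undefined. 1a->0: no, aaaaaa/ba meet in 0. 1a->1: no, babbb/aabbbb meet in 1 with "bbb" left. Open state 2: 1a->2.
bb: 1b undefined. 1b->0: no, aaaaaa/aabbbba meet in 0. 1b->1: no, abba/aabbbba meet in 2. 1b->2: no, babab/bbbab meet in 2 with "bab" left. Open state 3: 1b->3.
baa: 2a undefined. 2a->0: no, baaba/ba meet in 2. 2a->1: ok.
bab: 2b undefined. 2b->0: no, babab/b meet in 1. 2b->1: no, babab/b meet in 1. 2b->2: no, ababb/ba meet in 2. 2b->3: no, babbb/aabbbb meet in 3 with "bb" left. Open state 4: 2b->4.
bba: 3a undefined. 3a->0: ok.
bbb: 3b undefined. 3b->0: ok.
baba: 4a undefined. 4a->0: no, babab/bbbab meet in 1. 4a->1: ok.
babb: 4b undefined. 4b->0: no, babbb/bbbab meet in 1. 4b->1: no, ababb/bbbab meet in 1. 4b->2: no, ababb/aabbbba meet in 2. 4b->3: ok.
All examples now run through 5 states with every (state, symbol) defined. Accept strings end in {0,3,4}, Reject strings end in {1,2}; accept={0,3,4}.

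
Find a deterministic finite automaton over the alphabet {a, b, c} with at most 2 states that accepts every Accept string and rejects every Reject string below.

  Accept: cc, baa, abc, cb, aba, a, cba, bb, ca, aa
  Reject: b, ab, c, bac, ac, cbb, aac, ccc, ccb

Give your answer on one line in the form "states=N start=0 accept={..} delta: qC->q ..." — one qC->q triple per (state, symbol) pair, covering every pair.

states=2 start=0 accept={0} delta: 0a->0 0b->1 0c->1 1a->0 1b->0 1c->0

Grow the machine one transition at a time. Run the examples from 0; the earliest place one falls off (shortest prefix, ties alphabetical) gets sent to the lowest-numbered state that keeps every Accept/Reject pair distinguishable — a pair clashes when both reach the same state with identical unread suffix — and to a fresh state only if none does.
a: 0a undefined. 0a->0: ok.
b: 0b undefined. 0b->0: no, baa/b meet in 0. Open state 1: 0b->1.
c: 0c undefined. 0c->0: no, cc/c meet in 0. 0c->1: ok.
ba: 1a undefined. 1a->0: ok.
bb: 1b undefined. 1b->0: ok.
cc: 1c undefined. 1c->0: ok.
All examples now run through 2 states with every (state, symbol) defined. Accept strings end in {0}, Reject strings end in {1}; accept={0}.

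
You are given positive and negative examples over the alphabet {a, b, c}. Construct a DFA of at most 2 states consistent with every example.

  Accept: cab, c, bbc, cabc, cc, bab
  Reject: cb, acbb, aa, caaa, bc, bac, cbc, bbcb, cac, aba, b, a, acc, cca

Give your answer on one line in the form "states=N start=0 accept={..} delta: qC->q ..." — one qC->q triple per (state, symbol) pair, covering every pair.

Grow the machine one transition at a time. Run the examples from 0; the earliest place one falls off (shortest prefix, ties alphabetical) gets sent to the lowest-numbered state that keeps every Accept/Reject pair distinguishable — a pair clashes when both reach the same state with identical unread suffix — and to a fresh state only if none does.
a: 0a undefined. 0a->0: no, cc/acc meet in 0 with "cc" left. Open state 1: 0a->1.
b: 0b undefined. 0b->0: no, c/bc meet in 0 with "c" left. 0b->1: ok.
c: 0c undefined. 0c->0: ok.
aa: 1a undefined. 1a->0: no, c/aa meet in 0. 1a->1: ok.
ab: 1b undefined. 1b->0: ok.
ac: 1c undefined. 1c->0: no, cab/acbb meet in 0. 1c->1: ok.
All examples now run through 2 states with every (state, symbol) defined. Accept strings end in {0}, Reject strings end in {1}; accept={0}.

states=2 start=0 accept={0} delta: 0a->1 0b->1 0c->0 1a->1 1b->0 1c->1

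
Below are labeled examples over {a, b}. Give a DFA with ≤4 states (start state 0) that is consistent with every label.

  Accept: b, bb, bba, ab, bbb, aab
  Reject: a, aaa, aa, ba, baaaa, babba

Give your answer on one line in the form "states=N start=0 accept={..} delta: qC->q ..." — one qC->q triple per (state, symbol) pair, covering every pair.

Fold the examples into a partial DFA from state 0: repeatedly fix the first undefined (state, symbol) met by the shortest-then-alphabetical prefix, trying targets in increasing order and rejecting any under which an Accept and a Reject string meet in one state with the same remainder; add a state when all current targets are rejected. Accepting states are where Accept strings end.
a: 0a undefined. 0a->0: ok.
b: 0b undefined. 0b->0: no, b/a meet in 0. Open state 1: 0b->1.
ba: 1a undefined. 1a->0: no, bba/babba meet in 1 with "ba" left. 1a->1: no, b/ba meet in 1. Open state 2: 1a->2.
bb: 1b undefined. 1b->0: no, bb/a meet in 0. 1b->1: no, bba/ba meet in 2. 1b->2: no, bb/ba meet in 2. Open state 3: 1b->3.
baa: 2a undefined. 2a->0: ok.
bab: 2b undefined. 2b->0: ok.
bba: 3a undefined. 3a->0: no, bba/a meet in 0. 3a->1: ok.
bbb: 3b undefined. 3b->0: no, bbb/a meet in 0. 3b->1: ok.
All examples now run through 4 states with every (state, symbol) defined. Accept strings end in {1,3}, Reject strings end in {0,2}; accept={1,3}.

states=4 start=0 accept={1,3} delta: 0a->0 0b->1 1a->2 1b->3 2a->0 2b->0 3a->1 3b->1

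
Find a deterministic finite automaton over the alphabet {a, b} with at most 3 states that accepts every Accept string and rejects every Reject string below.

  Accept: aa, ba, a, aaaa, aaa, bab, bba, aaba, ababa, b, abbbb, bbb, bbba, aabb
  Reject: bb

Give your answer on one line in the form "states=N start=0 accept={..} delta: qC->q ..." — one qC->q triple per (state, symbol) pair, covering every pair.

Grow the machine one transition at a time. Run the examples from 0; the earliest place one falls off (shortest prefix, ties alphabetical) gets sent to the lowest-numbered state that keeps every Accept/Reject pair distinguishable — a pair clashes when both reach the same state with identical unread suffix — and to a fresh state only if none does.
a: 0a undefined. 0a->0: no, aabb/bb meet in 0 with "bb" left. Open state 1: 0a->1.
b: 0b undefined. 0b->0: no, b/bb meet in 0. 0b->1: ok.
aa: 1a undefined. 1a->0: no, aabb/bb meet in 1 with "b" left. 1a->1: no, bab/bb meet in 1 with "b" left. Open state 2: 1a->2.
ab: 1b undefined. 1b->0: ok.
aaa: 2a undefined. 2a->0: no, aaa/bb meet in 0. 2a->1: ok.
aab: 2b undefined. 2b->0: no, bab/bb meet in 0. 2b->1: no, aabb/bb meet in 0. 2b->2: ok.
All examples now run through 3 states with every (state, symbol) defined. Accept strings end in {1,2}, Reject strings end in {0}; accept={1,2}.

states=3 start=0 accept={1,2} delta: 0a->1 0b->1 1a->2 1b->0 2a->1 2b->2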